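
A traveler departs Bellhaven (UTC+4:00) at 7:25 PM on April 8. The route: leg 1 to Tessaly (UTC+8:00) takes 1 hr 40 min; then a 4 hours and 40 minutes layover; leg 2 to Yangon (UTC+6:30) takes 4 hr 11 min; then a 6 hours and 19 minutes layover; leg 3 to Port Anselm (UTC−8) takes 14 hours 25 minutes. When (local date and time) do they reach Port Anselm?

2:40 PM on April 9

Convert departure to UTC: 7:25 PM − 4:00 = 3:25 PM UTC on Apr 8.
Add 1 hour and 40 minutes leg 1 → 5:05 PM UTC.
Add 4 hours and 40 minutes layover in Tessaly → 9:45 PM UTC.
Add 4 hours and 11 minutes leg 2 → 1:56 AM UTC (Apr 9).
Add 6 hours 19 minutes layover in Yangon → 8:15 AM UTC.
Add 14 hours and 25 minutes leg 3 → 10:40 PM UTC.
Port Anselm is UTC−8:00, so local arrival = 10:40 PM − 8:00 = 2:40 PM on Apr 9.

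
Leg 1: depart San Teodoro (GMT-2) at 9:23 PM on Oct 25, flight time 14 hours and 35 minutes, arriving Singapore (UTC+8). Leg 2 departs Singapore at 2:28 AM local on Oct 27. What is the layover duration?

Convert departure to UTC: 9:23 PM + 2:00 = 11:23 PM UTC on Oct 25.
Add 14 hours 35 minutes flight time → 1:58 PM UTC (Oct 26).
Singapore is UTC+8:00, so local arrival = 1:58 PM + 8:00 = 9:58 PM on Oct 26.
Layover = 2:28 AM − 9:58 PM (+1 day) = 4 hours 30 minutes.

4 hours 30 minutes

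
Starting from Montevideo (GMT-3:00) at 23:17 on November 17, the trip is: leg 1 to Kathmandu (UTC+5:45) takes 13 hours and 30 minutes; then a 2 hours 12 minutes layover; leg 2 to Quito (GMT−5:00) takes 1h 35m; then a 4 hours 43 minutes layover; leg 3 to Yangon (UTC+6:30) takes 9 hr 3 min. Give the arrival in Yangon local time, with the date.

15:50 on November 19

Convert departure to UTC: 23:17 + 3:00 = 02:17 UTC on Nov 18.
Add 13 hours and 30 minutes leg 1 → 15:47 UTC.
Add 2 hours and 12 minutes layover in Kathmandu → 17:59 UTC.
Add 1 hour 35 minutes leg 2 → 19:34 UTC.
Add 4 hours 43 minutes layover in Quito → 00:17 UTC (Nov 19).
Add 9 hours and 3 minutes leg 3 → 09:20 UTC.
Yangon is UTC+6:30, so local arrival = 09:20 + 6:30 = 15:50 on Nov 19.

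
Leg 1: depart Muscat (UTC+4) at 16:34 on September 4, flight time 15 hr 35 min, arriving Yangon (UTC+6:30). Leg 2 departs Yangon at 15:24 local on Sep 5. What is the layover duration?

Convert departure to UTC: 16:34 − 4:00 = 12:34 UTC on Sep 4.
Add 15 hours 35 minutes flight time → 04:09 UTC (Sep 5).
Yangon is UTC+6:30, so local arrival = 04:09 + 6:30 = 10:39 on Sep 5.
Layover = 15:24 − 10:39 = 4 hours 45 minutes.

4 hours 45 minutes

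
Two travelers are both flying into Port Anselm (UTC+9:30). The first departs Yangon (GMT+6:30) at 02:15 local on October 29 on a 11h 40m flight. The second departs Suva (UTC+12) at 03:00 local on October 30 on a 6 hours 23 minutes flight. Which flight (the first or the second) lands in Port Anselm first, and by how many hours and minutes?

Flight 1 in UTC: 02:15 − 6:30 = 19:45 on Oct 28.
+11 hours 40 minutes → arrive 07:25 UTC on Oct 29.
Flight 2 in UTC: 03:00 − 12:00 = 15:00 on Oct 29.
+6 hours 23 minutes → arrive 21:23 UTC on Oct 29.
Flight 1 lands earlier by 13 hours 58 minutes.

the first, by 13 hours 58 minutes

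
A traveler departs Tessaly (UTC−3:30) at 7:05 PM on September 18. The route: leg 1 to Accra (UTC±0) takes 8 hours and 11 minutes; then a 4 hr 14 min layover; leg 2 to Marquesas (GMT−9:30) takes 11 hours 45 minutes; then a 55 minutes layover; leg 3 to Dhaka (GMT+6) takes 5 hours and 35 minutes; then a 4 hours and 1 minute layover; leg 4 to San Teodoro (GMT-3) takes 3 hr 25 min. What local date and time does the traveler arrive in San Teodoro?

Convert departure to UTC: 7:05 PM + 3:30 = 10:35 PM UTC on Sep 18.
Add 8 hours 11 minutes leg 1 → 6:46 AM UTC (Sep 19).
Add 4 hours 14 minutes layover in Accra → 11:00 AM UTC.
Add 11 hours 45 minutes leg 2 → 10:45 PM UTC.
Add 55 minutes layover in Marquesas → 11:40 PM UTC.
Add 5 hours and 35 minutes leg 3 → 5:15 AM UTC (Sep 20).
Add 4 hours 1 minute layover in Dhaka → 9:16 AM UTC.
Add 3 hours 25 minutes leg 4 → 12:41 PM UTC.
San Teodoro is UTC−3:00, so local arrival = 12:41 PM − 3:00 = 9:41 AM on Sep 20.

9:41 AM on Sep 20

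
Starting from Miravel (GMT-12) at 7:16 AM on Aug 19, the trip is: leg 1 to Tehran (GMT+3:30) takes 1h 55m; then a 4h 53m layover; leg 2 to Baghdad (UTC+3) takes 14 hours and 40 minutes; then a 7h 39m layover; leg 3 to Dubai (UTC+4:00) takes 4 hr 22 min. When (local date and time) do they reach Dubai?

8:45 AM on August 21

Convert departure to UTC: 7:16 AM + 12:00 = 7:16 PM UTC on Aug 19.
Add 1 hour 55 minutes leg 1 → 9:11 PM UTC.
Add 4 hours and 53 minutes layover in Tehran → 2:04 AM UTC (Aug 20).
Add 14 hours and 40 minutes leg 2 → 4:44 PM UTC.
Add 7 hours 39 minutes layover in Baghdad → 12:23 AM UTC (Aug 21).
Add 4 hours and 22 minutes leg 3 → 4:45 AM UTC.
Dubai is UTC+4:00, so local arrival = 4:45 AM + 4:00 = 8:45 AM on Aug 21.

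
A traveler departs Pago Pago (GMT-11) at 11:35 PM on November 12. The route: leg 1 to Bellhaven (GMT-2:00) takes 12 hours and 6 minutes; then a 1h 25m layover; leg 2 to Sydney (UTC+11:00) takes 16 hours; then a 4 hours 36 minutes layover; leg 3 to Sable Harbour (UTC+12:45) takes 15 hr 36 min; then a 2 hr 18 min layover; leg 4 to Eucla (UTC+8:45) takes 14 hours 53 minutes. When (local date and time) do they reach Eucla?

Convert departure to UTC: 11:35 PM + 11:00 = 10:35 AM UTC on Nov 13.
Add 12 hours and 6 minutes leg 1 → 10:41 PM UTC.
Add 1 hour and 25 minutes layover in Bellhaven → 12:06 AM UTC (Nov 14).
Add 16 hours leg 2 → 4:06 PM UTC.
Add 4 hours and 36 minutes layover in Sydney → 8:42 PM UTC.
Add 15 hours 36 minutes leg 3 → 12:18 PM UTC (Nov 15).
Add 2 hours 18 minutes layover in Sable Harbour → 2:36 PM UTC.
Add 14 hours and 53 minutes leg 4 → 5:29 AM UTC (Nov 16).
Eucla is UTC+8:45, so local arrival = 5:29 AM + 8:45 = 2:14 PM on Nov 16.

2:14 PM on November 16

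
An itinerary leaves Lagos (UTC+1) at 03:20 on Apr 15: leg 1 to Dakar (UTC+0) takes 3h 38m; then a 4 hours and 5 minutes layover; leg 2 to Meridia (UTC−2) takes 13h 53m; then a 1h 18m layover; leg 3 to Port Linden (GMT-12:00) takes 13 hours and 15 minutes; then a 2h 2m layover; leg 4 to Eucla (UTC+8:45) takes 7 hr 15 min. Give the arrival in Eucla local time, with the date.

Convert departure to UTC: 03:20 − 1:00 = 02:20 UTC on Apr 15.
Add 3 hours 38 minutes leg 1 → 05:58 UTC.
Add 4 hours 5 minutes layover in Dakar → 10:03 UTC.
Add 13 hours 53 minutes leg 2 → 23:56 UTC.
Add 1 hour and 18 minutes layover in Meridia → 01:14 UTC (Apr 16).
Add 13 hours 15 minutes leg 3 → 14:29 UTC.
Add 2 hours and 2 minutes layover in Port Linden → 16:31 UTC.
Add 7 hours 15 minutes leg 4 → 23:46 UTC.
Eucla is UTC+8:45, so local arrival = 23:46 + 8:45 = 08:31 on Apr 17.

08:31 on April 17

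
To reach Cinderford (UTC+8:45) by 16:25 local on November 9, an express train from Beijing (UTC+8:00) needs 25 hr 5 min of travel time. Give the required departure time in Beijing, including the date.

14:35 on Nov 8

Target arrival in UTC: 16:25 − 8:45 = 07:40 on Nov 9.
Subtract 25 hours and 5 minutes → departure 06:35 UTC on Nov 8.
Beijing is UTC+8:00: 06:35 + 8:00 = 14:35 on Nov 8.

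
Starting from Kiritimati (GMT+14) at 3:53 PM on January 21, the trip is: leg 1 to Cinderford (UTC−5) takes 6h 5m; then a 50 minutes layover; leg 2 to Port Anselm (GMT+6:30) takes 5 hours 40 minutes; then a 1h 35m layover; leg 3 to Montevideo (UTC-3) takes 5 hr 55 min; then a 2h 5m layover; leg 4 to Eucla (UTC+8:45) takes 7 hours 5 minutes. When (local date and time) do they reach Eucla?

3:53 PM on January 22

Convert departure to UTC: 3:53 PM − 14:00 = 1:53 AM UTC on Jan 21.
Add 6 hours and 5 minutes leg 1 → 7:58 AM UTC.
Add 50 minutes layover in Cinderford → 8:48 AM UTC.
Add 5 hours and 40 minutes leg 2 → 2:28 PM UTC.
Add 1 hour 35 minutes layover in Port Anselm → 4:03 PM UTC.
Add 5 hours and 55 minutes leg 3 → 9:58 PM UTC.
Add 2 hours and 5 minutes layover in Montevideo → 12:03 AM UTC (Jan 22).
Add 7 hours 5 minutes leg 4 → 7:08 AM UTC.
Eucla is UTC+8:45, so local arrival = 7:08 AM + 8:45 = 3:53 PM on Jan 22.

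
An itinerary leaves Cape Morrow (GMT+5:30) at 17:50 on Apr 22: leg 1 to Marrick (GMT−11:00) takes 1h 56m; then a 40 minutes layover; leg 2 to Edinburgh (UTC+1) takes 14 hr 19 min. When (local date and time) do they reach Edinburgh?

06:15 on Apr 23

Convert departure to UTC: 17:50 − 5:30 = 12:20 UTC on Apr 22.
Add 1 hour 56 minutes leg 1 → 14:16 UTC.
Add 40 minutes layover in Marrick → 14:56 UTC.
Add 14 hours and 19 minutes leg 2 → 05:15 UTC (Apr 23).
Edinburgh is UTC+1:00, so local arrival = 05:15 + 1:00 = 06:15 on Apr 23.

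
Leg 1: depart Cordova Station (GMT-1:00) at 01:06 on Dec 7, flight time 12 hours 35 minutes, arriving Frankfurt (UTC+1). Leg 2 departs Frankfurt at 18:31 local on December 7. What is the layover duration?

Convert departure to UTC: 01:06 + 1:00 = 02:06 UTC on Dec 7.
Add 12 hours and 35 minutes flight time → 14:41 UTC.
Frankfurt is UTC+1:00, so local arrival = 14:41 + 1:00 = 15:41 on Dec 7.
Layover = 18:31 − 15:41 = 2 hours 50 minutes.

2 hours 50 minutes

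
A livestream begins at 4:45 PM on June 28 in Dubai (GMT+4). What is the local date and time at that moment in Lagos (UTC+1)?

In UTC: 4:45 PM − 4:00 = 12:45 PM on Jun 28.
Lagos is UTC+1:00: 12:45 PM + 1:00 = 1:45 PM on Jun 28.

1:45 PM on June 28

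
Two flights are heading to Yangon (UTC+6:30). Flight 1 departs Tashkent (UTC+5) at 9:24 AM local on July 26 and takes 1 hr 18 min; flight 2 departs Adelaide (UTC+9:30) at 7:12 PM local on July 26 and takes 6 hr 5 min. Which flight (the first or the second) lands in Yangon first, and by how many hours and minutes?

the first, by 10 hours 5 minutes

Flight 1 in UTC: 9:24 AM − 5:00 = 4:24 AM on Jul 26.
+1 hour 18 minutes → arrive 5:42 AM UTC on Jul 26.
Flight 2 in UTC: 7:12 PM − 9:30 = 9:42 AM on Jul 26.
+6 hours 5 minutes → arrive 3:47 PM UTC on Jul 26.
Flight 1 lands earlier by 10 hours 5 minutes.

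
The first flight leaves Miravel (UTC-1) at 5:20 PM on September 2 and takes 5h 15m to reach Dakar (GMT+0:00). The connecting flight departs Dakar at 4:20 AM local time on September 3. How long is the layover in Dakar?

4 hours 45 minutes

Convert departure to UTC: 5:20 PM + 1:00 = 6:20 PM UTC on Sep 2.
Add 5 hours and 15 minutes flight time → 11:35 PM UTC.
Dakar is UTC+0, so local arrival is the same: 11:35 PM on Sep 2.
Layover = 4:20 AM − 11:35 PM (+1 day) = 4 hours 45 minutes.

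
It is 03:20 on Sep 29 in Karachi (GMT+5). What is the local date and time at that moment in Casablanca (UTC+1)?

23:20 on September 28

In UTC: 03:20 − 5:00 = 22:20 on Sep 28.
Casablanca is UTC+1:00: 22:20 + 1:00 = 23:20 on Sep 28.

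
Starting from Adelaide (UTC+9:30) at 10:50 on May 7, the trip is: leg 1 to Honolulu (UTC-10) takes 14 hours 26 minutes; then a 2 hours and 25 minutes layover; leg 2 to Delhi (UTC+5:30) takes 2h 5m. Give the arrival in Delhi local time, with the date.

01:46 on May 8

Convert departure to UTC: 10:50 − 9:30 = 01:20 UTC on May 7.
Add 14 hours 26 minutes leg 1 → 15:46 UTC.
Add 2 hours and 25 minutes layover in Honolulu → 18:11 UTC.
Add 2 hours 5 minutes leg 2 → 20:16 UTC.
Delhi is UTC+5:30, so local arrival = 20:16 + 5:30 = 01:46 on May 8.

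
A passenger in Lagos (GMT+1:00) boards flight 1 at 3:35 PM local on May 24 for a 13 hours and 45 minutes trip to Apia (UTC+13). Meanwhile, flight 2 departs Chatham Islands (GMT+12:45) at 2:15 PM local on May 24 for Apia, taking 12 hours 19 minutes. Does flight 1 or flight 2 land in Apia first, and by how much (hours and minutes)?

the second, by 14 hours 31 minutes

Flight 1 in UTC: 3:35 PM − 1:00 = 2:35 PM on May 24.
+13 hours 45 minutes → arrive 4:20 AM UTC on May 25.
Flight 2 in UTC: 2:15 PM − 12:45 = 1:30 AM on May 24.
+12 hours 19 minutes → arrive 1:49 PM UTC on May 24.
Flight 2 lands earlier by 14 hours 31 minutes.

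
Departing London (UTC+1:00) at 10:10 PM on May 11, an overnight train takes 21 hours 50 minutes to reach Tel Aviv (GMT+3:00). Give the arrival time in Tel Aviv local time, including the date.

Convert departure to UTC: 10:10 PM − 1:00 = 9:10 PM UTC on May 11.
Add 21 hours and 50 minutes travel time → 7:00 PM UTC (May 12).
Tel Aviv is UTC+3:00, so local arrival = 7:00 PM + 3:00 = 10:00 PM on May 12.

10:00 PM on May 12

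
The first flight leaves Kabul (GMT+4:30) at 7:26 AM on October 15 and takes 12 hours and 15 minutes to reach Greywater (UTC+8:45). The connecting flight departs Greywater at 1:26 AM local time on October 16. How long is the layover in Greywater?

Convert departure to UTC: 7:26 AM − 4:30 = 2:56 AM UTC on Oct 15.
Add 12 hours and 15 minutes flight time → 3:11 PM UTC.
Greywater is UTC+8:45, so local arrival = 3:11 PM + 8:45 = 11:56 PM on Oct 15.
Layover = 1:26 AM − 11:56 PM (+1 day) = 1 hour 30 minutes.

1 hour 30 minutes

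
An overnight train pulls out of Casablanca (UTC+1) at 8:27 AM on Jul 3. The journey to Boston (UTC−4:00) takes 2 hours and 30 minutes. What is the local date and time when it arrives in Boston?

Convert departure to UTC: 8:27 AM − 1:00 = 7:27 AM UTC on Jul 3.
Add 2 hours 30 minutes travel time → 9:57 AM UTC.
Boston is UTC−4:00, so local arrival = 9:57 AM − 4:00 = 5:57 AM on Jul 3.

5:57 AM on July 3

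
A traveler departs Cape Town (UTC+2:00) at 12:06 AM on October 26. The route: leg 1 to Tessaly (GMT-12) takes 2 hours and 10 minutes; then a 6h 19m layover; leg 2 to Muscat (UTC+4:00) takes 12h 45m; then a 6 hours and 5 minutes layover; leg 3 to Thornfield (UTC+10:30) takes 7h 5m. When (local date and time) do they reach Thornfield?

7:00 PM on October 27

Convert departure to UTC: 12:06 AM − 2:00 = 10:06 PM UTC on Oct 25.
Add 2 hours and 10 minutes leg 1 → 12:16 AM UTC (Oct 26).
Add 6 hours 19 minutes layover in Tessaly → 6:35 AM UTC.
Add 12 hours and 45 minutes leg 2 → 7:20 PM UTC.
Add 6 hours 5 minutes layover in Muscat → 1:25 AM UTC (Oct 27).
Add 7 hours and 5 minutes leg 3 → 8:30 AM UTC.
Thornfield is UTC+10:30, so local arrival = 8:30 AM + 10:30 = 7:00 PM on Oct 27.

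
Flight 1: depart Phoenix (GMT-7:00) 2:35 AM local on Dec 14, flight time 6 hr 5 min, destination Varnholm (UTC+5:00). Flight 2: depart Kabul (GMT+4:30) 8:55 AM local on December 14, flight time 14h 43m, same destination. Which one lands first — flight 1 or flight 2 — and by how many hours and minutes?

the first, by 3 hours 28 minutes

Flight 1 in UTC: 2:35 AM + 7:00 = 9:35 AM on Dec 14.
+6 hours 5 minutes → arrive 3:40 PM UTC on Dec 14.
Flight 2 in UTC: 8:55 AM − 4:30 = 4:25 AM on Dec 14.
+14 hours and 43 minutes → arrive 7:08 PM UTC on Dec 14.
Flight 1 lands earlier by 3 hours 28 minutes.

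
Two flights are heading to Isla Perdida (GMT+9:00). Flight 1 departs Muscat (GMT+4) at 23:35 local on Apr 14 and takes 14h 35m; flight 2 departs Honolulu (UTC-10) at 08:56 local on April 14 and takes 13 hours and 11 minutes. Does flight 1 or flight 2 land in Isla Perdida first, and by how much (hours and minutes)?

Flight 1 in UTC: 23:35 − 4:00 = 19:35 on Apr 14.
+14 hours and 35 minutes → arrive 10:10 UTC on Apr 15.
Flight 2 in UTC: 08:56 + 10:00 = 18:56 on Apr 14.
+13 hours 11 minutes → arrive 08:07 UTC on Apr 15.
Flight 2 lands earlier by 2 hours 3 minutes.

the second, by 2 hours 3 minutes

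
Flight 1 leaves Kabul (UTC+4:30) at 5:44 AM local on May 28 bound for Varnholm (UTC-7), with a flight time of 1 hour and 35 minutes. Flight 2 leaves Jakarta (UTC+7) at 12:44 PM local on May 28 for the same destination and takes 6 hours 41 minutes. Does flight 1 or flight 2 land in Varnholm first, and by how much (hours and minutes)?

the first, by 9 hours 36 minutes

Flight 1 in UTC: 5:44 AM − 4:30 = 1:14 AM on May 28.
+1 hour and 35 minutes → arrive 2:49 AM UTC on May 28.
Flight 2 in UTC: 12:44 PM − 7:00 = 5:44 AM on May 28.
+6 hours and 41 minutes → arrive 12:25 PM UTC on May 28.
Flight 1 lands earlier by 9 hours 36 minutes.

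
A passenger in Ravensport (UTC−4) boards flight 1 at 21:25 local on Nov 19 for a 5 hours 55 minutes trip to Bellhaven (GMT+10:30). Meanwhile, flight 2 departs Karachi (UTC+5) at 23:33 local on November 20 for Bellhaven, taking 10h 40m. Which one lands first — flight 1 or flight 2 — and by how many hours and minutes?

Flight 1 in UTC: 21:25 + 4:00 = 01:25 on Nov 20.
+5 hours 55 minutes → arrive 07:20 UTC on Nov 20.
Flight 2 in UTC: 23:33 − 5:00 = 18:33 on Nov 20.
+10 hours 40 minutes → arrive 05:13 UTC on Nov 21.
Flight 1 lands earlier by 21 hours 53 minutes.

the first, by 21 hours 53 minutes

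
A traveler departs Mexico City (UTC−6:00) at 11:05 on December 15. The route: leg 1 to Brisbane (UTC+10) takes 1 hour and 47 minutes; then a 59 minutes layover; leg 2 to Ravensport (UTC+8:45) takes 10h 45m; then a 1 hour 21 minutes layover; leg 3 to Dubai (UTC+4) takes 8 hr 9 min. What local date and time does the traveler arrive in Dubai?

Convert departure to UTC: 11:05 + 6:00 = 17:05 UTC on Dec 15.
Add 1 hour and 47 minutes leg 1 → 18:52 UTC.
Add 59 minutes layover in Brisbane → 19:51 UTC.
Add 10 hours 45 minutes leg 2 → 06:36 UTC (Dec 16).
Add 1 hour and 21 minutes layover in Ravensport → 07:57 UTC.
Add 8 hours 9 minutes leg 3 → 16:06 UTC.
Dubai is UTC+4:00, so local arrival = 16:06 + 4:00 = 20:06 on Dec 16.

20:06 on December 16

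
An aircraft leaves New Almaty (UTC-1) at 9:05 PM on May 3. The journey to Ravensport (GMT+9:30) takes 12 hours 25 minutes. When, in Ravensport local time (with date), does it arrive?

8:00 PM on May 4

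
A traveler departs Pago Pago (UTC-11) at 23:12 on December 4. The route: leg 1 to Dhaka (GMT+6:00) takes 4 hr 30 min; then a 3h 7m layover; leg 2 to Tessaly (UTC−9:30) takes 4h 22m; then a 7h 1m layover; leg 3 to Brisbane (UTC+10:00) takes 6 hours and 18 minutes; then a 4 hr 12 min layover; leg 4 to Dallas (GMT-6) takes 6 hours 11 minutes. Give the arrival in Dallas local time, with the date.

Convert departure to UTC: 23:12 + 11:00 = 10:12 UTC on Dec 5.
Add 4 hours and 30 minutes leg 1 → 14:42 UTC.
Add 3 hours and 7 minutes layover in Dhaka → 17:49 UTC.
Add 4 hours 22 minutes leg 2 → 22:11 UTC.
Add 7 hours 1 minute layover in Tessaly → 05:12 UTC (Dec 6).
Add 6 hours 18 minutes leg 3 → 11:30 UTC.
Add 4 hours 12 minutes layover in Brisbane → 15:42 UTC.
Add 6 hours 11 minutes leg 4 → 21:53 UTC.
Dallas is UTC−6:00, so local arrival = 21:53 − 6:00 = 15:53 on Dec 6.

15:53 on Dec 6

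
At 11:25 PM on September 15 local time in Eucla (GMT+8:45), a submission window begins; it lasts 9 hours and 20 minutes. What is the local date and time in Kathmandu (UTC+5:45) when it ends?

Kathmandu is 3:00 behind Eucla.
After 9 hours 20 minutes it is 8:45 AM (Sep 16) in Eucla.
Shift by the zone difference: 8:45 AM − 3:00 = 5:45 AM on Sep 16 in Kathmandu.

5:45 AM on Sep 16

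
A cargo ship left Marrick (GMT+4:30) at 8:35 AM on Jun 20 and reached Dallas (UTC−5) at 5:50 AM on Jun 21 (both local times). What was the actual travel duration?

30 hours 45 minutes

Dallas is 9:30 behind Marrick.
Clock-face elapsed time (ignoring zones) is 21 hours 15 minutes.
Actual elapsed = 21 hours 15 minutes + 9:30 = 30 hours 45 minutes.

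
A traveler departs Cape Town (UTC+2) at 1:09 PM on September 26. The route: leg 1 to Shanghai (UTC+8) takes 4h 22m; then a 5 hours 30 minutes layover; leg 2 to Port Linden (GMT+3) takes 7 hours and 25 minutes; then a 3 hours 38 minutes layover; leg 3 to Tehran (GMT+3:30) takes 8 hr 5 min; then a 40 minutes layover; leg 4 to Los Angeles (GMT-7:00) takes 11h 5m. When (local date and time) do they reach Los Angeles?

8:54 PM on September 27

Convert departure to UTC: 1:09 PM − 2:00 = 11:09 AM UTC on Sep 26.
Add 4 hours and 22 minutes leg 1 → 3:31 PM UTC.
Add 5 hours 30 minutes layover in Shanghai → 9:01 PM UTC.
Add 7 hours 25 minutes leg 2 → 4:26 AM UTC (Sep 27).
Add 3 hours and 38 minutes layover in Port Linden → 8:04 AM UTC.
Add 8 hours and 5 minutes leg 3 → 4:09 PM UTC.
Add 40 minutes layover in Tehran → 4:49 PM UTC.
Add 11 hours 5 minutes leg 4 → 3:54 AM UTC (Sep 28).
Los Angeles is UTC−7:00, so local arrival = 3:54 AM − 7:00 = 8:54 PM on Sep 27.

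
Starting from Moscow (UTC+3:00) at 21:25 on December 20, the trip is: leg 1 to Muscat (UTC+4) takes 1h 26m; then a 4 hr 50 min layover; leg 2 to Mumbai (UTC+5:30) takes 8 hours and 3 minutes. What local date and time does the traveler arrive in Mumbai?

14:14 on December 21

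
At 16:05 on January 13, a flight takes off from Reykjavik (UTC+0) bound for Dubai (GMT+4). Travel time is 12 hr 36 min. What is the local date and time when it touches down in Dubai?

Reykjavik is at UTC+0, so departure is already 16:05 UTC on Jan 13.
Add 12 hours 36 minutes travel time → 04:41 UTC (Jan 14).
Dubai is UTC+4:00, so local arrival = 04:41 + 4:00 = 08:41 on Jan 14.

08:41 on Jan 14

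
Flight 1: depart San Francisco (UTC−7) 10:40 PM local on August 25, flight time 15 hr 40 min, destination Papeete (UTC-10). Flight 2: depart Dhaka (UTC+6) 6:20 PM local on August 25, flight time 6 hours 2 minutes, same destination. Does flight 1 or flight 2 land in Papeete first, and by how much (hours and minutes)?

the second, by 26 hours 58 minutes

Flight 1 in UTC: 10:40 PM + 7:00 = 5:40 AM on Aug 26.
+15 hours and 40 minutes → arrive 9:20 PM UTC on Aug 26.
Flight 2 in UTC: 6:20 PM − 6:00 = 12:20 PM on Aug 25.
+6 hours 2 minutes → arrive 6:22 PM UTC on Aug 25.
Flight 2 lands earlier by 26 hours 58 minutes.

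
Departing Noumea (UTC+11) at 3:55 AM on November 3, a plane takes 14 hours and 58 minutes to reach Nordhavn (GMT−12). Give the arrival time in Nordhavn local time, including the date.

Convert departure to UTC: 3:55 AM − 11:00 = 4:55 PM UTC on Nov 2.
Add 14 hours and 58 minutes travel time → 7:53 AM UTC (Nov 3).
Nordhavn is UTC−12:00, so local arrival = 7:53 AM − 12:00 = 7:53 PM on Nov 2.

7:53 PM on November 2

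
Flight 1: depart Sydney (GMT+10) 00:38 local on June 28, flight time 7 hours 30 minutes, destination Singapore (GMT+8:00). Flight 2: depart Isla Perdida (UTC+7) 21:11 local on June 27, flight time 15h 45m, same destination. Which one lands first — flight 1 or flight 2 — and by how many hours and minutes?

Flight 1 in UTC: 00:38 − 10:00 = 14:38 on Jun 27.
+7 hours 30 minutes → arrive 22:08 UTC on Jun 27.
Flight 2 in UTC: 21:11 − 7:00 = 14:11 on Jun 27.
+15 hours 45 minutes → arrive 05:56 UTC on Jun 28.
Flight 1 lands earlier by 7 hours 48 minutes.

the first, by 7 hours 48 minutes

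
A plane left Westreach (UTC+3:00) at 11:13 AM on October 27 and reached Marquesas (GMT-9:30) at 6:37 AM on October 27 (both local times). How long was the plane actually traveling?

7 hours 54 minutes

Departure in UTC: 11:13 AM − 3:00 = 8:13 AM on Oct 27.
Arrival in UTC: 6:37 AM + 9:30 = 4:07 PM on Oct 27.
Elapsed = 4:07 PM − 8:13 AM = 7 hours 54 minutes.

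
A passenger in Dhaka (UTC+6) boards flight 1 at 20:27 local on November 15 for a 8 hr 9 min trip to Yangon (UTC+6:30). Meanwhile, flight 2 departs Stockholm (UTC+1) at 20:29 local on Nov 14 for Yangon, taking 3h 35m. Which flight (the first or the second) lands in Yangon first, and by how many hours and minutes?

the second, by 23 hours 32 minutes

Flight 1 in UTC: 20:27 − 6:00 = 14:27 on Nov 15.
+8 hours 9 minutes → arrive 22:36 UTC on Nov 15.
Flight 2 in UTC: 20:29 − 1:00 = 19:29 on Nov 14.
+3 hours and 35 minutes → arrive 23:04 UTC on Nov 14.
Flight 2 lands earlier by 23 hours 32 minutes.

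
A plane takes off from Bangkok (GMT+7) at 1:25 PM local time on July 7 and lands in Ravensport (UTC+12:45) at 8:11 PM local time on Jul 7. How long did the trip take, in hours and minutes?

Departure in UTC: 1:25 PM − 7:00 = 6:25 AM on Jul 7.
Arrival in UTC: 8:11 PM − 12:45 = 7:26 AM on Jul 7.
Elapsed = 7:26 AM − 6:25 AM = 1 hour 1 minute.

1 hour 1 minute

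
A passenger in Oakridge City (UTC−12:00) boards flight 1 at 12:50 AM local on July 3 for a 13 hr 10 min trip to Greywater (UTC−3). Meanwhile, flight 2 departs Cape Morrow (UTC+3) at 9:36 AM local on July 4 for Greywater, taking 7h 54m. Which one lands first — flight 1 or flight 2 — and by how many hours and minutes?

the first, by 12 hours 30 minutes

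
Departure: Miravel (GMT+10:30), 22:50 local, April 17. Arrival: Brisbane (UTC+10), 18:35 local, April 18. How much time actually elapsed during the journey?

20 hours 15 minutes

Departure in UTC: 22:50 − 10:30 = 12:20 on Apr 17.
Arrival in UTC: 18:35 − 10:00 = 08:35 on Apr 18.
Elapsed = 08:35 − 12:20 (+1 day) = 20 hours 15 minutes.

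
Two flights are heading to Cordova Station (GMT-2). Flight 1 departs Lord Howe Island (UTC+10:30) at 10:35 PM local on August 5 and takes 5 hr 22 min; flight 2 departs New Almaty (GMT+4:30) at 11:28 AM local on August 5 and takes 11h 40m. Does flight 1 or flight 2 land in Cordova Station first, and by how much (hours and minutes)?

the first, by 1 hour 11 minutes

Flight 1 in UTC: 10:35 PM − 10:30 = 12:05 PM on Aug 5.
+5 hours and 22 minutes → arrive 5:27 PM UTC on Aug 5.
Flight 2 in UTC: 11:28 AM − 4:30 = 6:58 AM on Aug 5.
+11 hours and 40 minutes → arrive 6:38 PM UTC on Aug 5.
Flight 1 lands earlier by 1 hour 11 minutes.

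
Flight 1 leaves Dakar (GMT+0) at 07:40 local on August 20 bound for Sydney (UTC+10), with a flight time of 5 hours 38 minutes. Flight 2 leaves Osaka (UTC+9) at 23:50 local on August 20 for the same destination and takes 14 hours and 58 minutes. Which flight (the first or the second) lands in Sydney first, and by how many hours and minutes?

Flight 1 departs at 07:40 UTC (Aug 20).
+5 hours 38 minutes → arrive 13:18 UTC on Aug 20.
Flight 2 in UTC: 23:50 − 9:00 = 14:50 on Aug 20.
+14 hours and 58 minutes → arrive 05:48 UTC on Aug 21.
Flight 1 lands earlier by 16 hours 30 minutes.

the first, by 16 hours 30 minutes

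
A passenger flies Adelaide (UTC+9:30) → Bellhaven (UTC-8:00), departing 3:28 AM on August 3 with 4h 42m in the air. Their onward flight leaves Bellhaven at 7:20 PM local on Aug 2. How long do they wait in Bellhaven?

Convert departure to UTC: 3:28 AM − 9:30 = 5:58 PM UTC on Aug 2.
Add 4 hours 42 minutes flight time → 10:40 PM UTC.
Bellhaven is UTC−8:00, so local arrival = 10:40 PM − 8:00 = 2:40 PM on Aug 2.
Layover = 7:20 PM − 2:40 PM = 4 hours 40 minutes.

4 hours 40 minutes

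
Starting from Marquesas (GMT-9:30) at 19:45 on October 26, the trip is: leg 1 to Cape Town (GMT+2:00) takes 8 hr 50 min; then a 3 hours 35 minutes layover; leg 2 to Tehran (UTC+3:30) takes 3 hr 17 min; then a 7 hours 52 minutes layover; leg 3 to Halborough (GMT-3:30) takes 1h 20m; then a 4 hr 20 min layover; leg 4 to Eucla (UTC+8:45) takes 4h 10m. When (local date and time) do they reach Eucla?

23:24 on October 28

Convert departure to UTC: 19:45 + 9:30 = 05:15 UTC on Oct 27.
Add 8 hours 50 minutes leg 1 → 14:05 UTC.
Add 3 hours and 35 minutes layover in Cape Town → 17:40 UTC.
Add 3 hours and 17 minutes leg 2 → 20:57 UTC.
Add 7 hours 52 minutes layover in Tehran → 04:49 UTC (Oct 28).
Add 1 hour and 20 minutes leg 3 → 06:09 UTC.
Add 4 hours and 20 minutes layover in Halborough → 10:29 UTC.
Add 4 hours 10 minutes leg 4 → 14:39 UTC.
Eucla is UTC+8:45, so local arrival = 14:39 + 8:45 = 23:24 on Oct 28.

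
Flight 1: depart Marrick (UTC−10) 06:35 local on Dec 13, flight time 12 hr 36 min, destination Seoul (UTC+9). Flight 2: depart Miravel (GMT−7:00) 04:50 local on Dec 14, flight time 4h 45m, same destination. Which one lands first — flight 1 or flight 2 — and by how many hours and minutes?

Flight 1 in UTC: 06:35 + 10:00 = 16:35 on Dec 13.
+12 hours and 36 minutes → arrive 05:11 UTC on Dec 14.
Flight 2 in UTC: 04:50 + 7:00 = 11:50 on Dec 14.
+4 hours and 45 minutes → arrive 16:35 UTC on Dec 14.
Flight 1 lands earlier by 11 hours 24 minutes.

the first, by 11 hours 24 minutes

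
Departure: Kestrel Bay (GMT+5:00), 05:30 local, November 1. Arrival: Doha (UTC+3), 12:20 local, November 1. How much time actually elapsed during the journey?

Departure in UTC: 05:30 − 5:00 = 00:30 on Nov 1.
Arrival in UTC: 12:20 − 3:00 = 09:20 on Nov 1.
Elapsed = 09:20 − 00:30 = 8 hours 50 minutes.

8 hours 50 minutes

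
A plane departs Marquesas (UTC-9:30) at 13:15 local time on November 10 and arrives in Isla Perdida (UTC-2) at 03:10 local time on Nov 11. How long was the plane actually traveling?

6 hours 25 minutes

Departure in UTC: 13:15 + 9:30 = 22:45 on Nov 10.
Arrival in UTC: 03:10 + 2:00 = 05:10 on Nov 11.
Elapsed = 05:10 − 22:45 (+1 day) = 6 hours 25 minutes.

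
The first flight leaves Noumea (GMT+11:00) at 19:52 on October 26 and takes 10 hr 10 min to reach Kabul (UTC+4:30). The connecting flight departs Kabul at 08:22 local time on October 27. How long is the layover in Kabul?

Convert departure to UTC: 19:52 − 11:00 = 08:52 UTC on Oct 26.
Add 10 hours and 10 minutes flight time → 19:02 UTC.
Kabul is UTC+4:30, so local arrival = 19:02 + 4:30 = 23:32 on Oct 26.
Layover = 08:22 − 23:32 (+1 day) = 8 hours 50 minutes.

8 hours 50 minutes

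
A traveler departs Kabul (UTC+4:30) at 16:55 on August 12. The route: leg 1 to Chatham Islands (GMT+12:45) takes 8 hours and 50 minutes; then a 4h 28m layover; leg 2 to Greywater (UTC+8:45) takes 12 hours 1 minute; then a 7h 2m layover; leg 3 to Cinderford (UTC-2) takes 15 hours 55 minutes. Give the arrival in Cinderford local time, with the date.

10:41 on August 14

Convert departure to UTC: 16:55 − 4:30 = 12:25 UTC on Aug 12.
Add 8 hours and 50 minutes leg 1 → 21:15 UTC.
Add 4 hours 28 minutes layover in Chatham Islands → 01:43 UTC (Aug 13).
Add 12 hours and 1 minute leg 2 → 13:44 UTC.
Add 7 hours and 2 minutes layover in Greywater → 20:46 UTC.
Add 15 hours and 55 minutes leg 3 → 12:41 UTC (Aug 14).
Cinderford is UTC−2:00, so local arrival = 12:41 − 2:00 = 10:41 on Aug 14.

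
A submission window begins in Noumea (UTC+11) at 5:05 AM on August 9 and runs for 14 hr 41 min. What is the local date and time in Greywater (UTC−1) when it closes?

7:46 AM on Aug 9

Convert start to UTC: 5:05 AM − 11:00 = 6:05 PM UTC on Aug 8.
Add 14 hours and 41 minutes duration → 8:46 AM UTC (Aug 9).
Greywater is UTC−1:00, so local end time = 8:46 AM − 1:00 = 7:46 AM on Aug 9.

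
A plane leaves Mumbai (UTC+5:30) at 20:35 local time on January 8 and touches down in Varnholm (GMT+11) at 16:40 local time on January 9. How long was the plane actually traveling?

Varnholm is 5:30 ahead of Mumbai.
Clock-face elapsed time (ignoring zones) is 20 hours 5 minutes.
Actual elapsed = 20 hours 5 minutes − 5:30 = 14 hours 35 minutes.

14 hours 35 minutes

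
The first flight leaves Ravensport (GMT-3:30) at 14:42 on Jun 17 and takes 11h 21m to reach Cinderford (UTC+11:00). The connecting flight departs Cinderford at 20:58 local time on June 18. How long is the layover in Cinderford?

Convert departure to UTC: 14:42 + 3:30 = 18:12 UTC on Jun 17.
Add 11 hours 21 minutes flight time → 05:33 UTC (Jun 18).
Cinderford is UTC+11:00, so local arrival = 05:33 + 11:00 = 16:33 on Jun 18.
Layover = 20:58 − 16:33 = 4 hours 25 minutes.

4 hours 25 minutes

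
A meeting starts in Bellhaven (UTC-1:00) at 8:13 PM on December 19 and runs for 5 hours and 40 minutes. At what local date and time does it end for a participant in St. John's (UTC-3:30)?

Convert start to UTC: 8:13 PM + 1:00 = 9:13 PM UTC on Dec 19.
Add 5 hours 40 minutes duration → 2:53 AM UTC (Dec 20).
St. John's is UTC−3:30, so local end time = 2:53 AM − 3:30 = 11:23 PM on Dec 19.

11:23 PM on Dec 19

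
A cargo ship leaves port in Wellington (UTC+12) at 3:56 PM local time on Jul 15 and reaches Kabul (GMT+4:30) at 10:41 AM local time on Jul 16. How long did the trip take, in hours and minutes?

Departure in UTC: 3:56 PM − 12:00 = 3:56 AM on Jul 15.
Arrival in UTC: 10:41 AM − 4:30 = 6:11 AM on Jul 16.
Elapsed = 6:11 AM − 3:56 AM (+1 day) = 26 hours 15 minutes.

26 hours 15 minutes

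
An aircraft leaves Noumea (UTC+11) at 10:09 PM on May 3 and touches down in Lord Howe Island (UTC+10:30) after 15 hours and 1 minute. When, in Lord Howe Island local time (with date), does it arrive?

12:40 PM on May 4

Lord Howe Island is 0:30 behind Noumea.
After 15 hours 1 minute it is 1:10 PM (May 4) in Noumea.
Shift by the zone difference: 1:10 PM − 0:30 = 12:40 PM on May 4 in Lord Howe Island.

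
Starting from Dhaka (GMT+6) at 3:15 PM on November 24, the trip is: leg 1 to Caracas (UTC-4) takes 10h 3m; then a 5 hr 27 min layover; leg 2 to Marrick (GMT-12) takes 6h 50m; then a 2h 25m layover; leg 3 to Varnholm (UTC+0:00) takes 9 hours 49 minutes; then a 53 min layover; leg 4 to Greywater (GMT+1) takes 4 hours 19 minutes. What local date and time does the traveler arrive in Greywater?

2:01 AM on November 26

Convert departure to UTC: 3:15 PM − 6:00 = 9:15 AM UTC on Nov 24.
Add 10 hours 3 minutes leg 1 → 7:18 PM UTC.
Add 5 hours and 27 minutes layover in Caracas → 12:45 AM UTC (Nov 25).
Add 6 hours and 50 minutes leg 2 → 7:35 AM UTC.
Add 2 hours 25 minutes layover in Marrick → 10:00 AM UTC.
Add 9 hours and 49 minutes leg 3 → 7:49 PM UTC.
Add 53 minutes layover in Varnholm → 8:42 PM UTC.
Add 4 hours and 19 minutes leg 4 → 1:01 AM UTC (Nov 26).
Greywater is UTC+1:00, so local arrival = 1:01 AM + 1:00 = 2:01 AM on Nov 26.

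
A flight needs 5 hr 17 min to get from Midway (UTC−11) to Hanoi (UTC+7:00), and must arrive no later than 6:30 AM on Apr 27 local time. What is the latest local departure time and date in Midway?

7:13 AM on April 26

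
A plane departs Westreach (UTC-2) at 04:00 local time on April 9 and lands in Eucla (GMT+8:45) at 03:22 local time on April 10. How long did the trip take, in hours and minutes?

Departure in UTC: 04:00 + 2:00 = 06:00 on Apr 9.
Arrival in UTC: 03:22 − 8:45 = 18:37 on Apr 9.
Elapsed = 18:37 − 06:00 = 12 hours 37 minutes.

12 hours 37 minutes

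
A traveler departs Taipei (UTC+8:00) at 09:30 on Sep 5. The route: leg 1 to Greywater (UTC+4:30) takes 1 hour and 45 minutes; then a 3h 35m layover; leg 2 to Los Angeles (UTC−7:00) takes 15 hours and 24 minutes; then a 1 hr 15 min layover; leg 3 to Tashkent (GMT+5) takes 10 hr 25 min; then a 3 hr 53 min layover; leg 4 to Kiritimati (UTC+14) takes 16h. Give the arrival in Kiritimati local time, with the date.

19:47 on September 7

Convert departure to UTC: 09:30 − 8:00 = 01:30 UTC on Sep 5.
Add 1 hour 45 minutes leg 1 → 03:15 UTC.
Add 3 hours and 35 minutes layover in Greywater → 06:50 UTC.
Add 15 hours and 24 minutes leg 2 → 22:14 UTC.
Add 1 hour and 15 minutes layover in Los Angeles → 23:29 UTC.
Add 10 hours and 25 minutes leg 3 → 09:54 UTC (Sep 6).
Add 3 hours and 53 minutes layover in Tashkent → 13:47 UTC.
Add 16 hours leg 4 → 05:47 UTC (Sep 7).
Kiritimati is UTC+14:00, so local arrival = 05:47 + 14:00 = 19:47 on Sep 7.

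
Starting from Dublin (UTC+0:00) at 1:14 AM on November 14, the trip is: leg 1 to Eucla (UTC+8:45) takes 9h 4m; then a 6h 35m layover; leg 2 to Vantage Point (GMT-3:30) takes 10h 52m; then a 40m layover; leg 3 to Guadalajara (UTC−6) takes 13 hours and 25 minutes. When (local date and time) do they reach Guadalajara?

11:50 AM on Nov 15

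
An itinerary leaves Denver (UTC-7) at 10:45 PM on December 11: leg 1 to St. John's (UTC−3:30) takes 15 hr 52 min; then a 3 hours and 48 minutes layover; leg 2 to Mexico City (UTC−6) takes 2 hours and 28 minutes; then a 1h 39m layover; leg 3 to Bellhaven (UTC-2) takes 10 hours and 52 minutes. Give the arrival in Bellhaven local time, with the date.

2:24 PM on December 13

Convert departure to UTC: 10:45 PM + 7:00 = 5:45 AM UTC on Dec 12.
Add 15 hours 52 minutes leg 1 → 9:37 PM UTC.
Add 3 hours and 48 minutes layover in St. John's → 1:25 AM UTC (Dec 13).
Add 2 hours and 28 minutes leg 2 → 3:53 AM UTC.
Add 1 hour 39 minutes layover in Mexico City → 5:32 AM UTC.
Add 10 hours 52 minutes leg 3 → 4:24 PM UTC.
Bellhaven is UTC−2:00, so local arrival = 4:24 PM − 2:00 = 2:24 PM on Dec 13.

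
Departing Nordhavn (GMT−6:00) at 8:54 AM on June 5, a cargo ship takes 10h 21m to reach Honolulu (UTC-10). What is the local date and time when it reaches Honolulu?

3:15 PM on June 5

Honolulu is 4:00 behind Nordhavn.
After 10 hours and 21 minutes it is 7:15 PM in Nordhavn.
Shift by the zone difference: 7:15 PM − 4:00 = 3:15 PM on Jun 5 in Honolulu.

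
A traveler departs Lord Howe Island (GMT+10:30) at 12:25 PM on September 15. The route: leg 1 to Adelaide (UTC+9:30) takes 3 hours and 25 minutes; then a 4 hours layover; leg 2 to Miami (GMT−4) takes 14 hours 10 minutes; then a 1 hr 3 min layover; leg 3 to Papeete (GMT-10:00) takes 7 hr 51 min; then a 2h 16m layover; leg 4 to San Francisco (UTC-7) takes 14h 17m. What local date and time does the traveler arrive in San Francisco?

Convert departure to UTC: 12:25 PM − 10:30 = 1:55 AM UTC on Sep 15.
Add 3 hours and 25 minutes leg 1 → 5:20 AM UTC.
Add 4 hours layover in Adelaide → 9:20 AM UTC.
Add 14 hours and 10 minutes leg 2 → 11:30 PM UTC.
Add 1 hour 3 minutes layover in Miami → 12:33 AM UTC (Sep 16).
Add 7 hours 51 minutes leg 3 → 8:24 AM UTC.
Add 2 hours 16 minutes layover in Papeete → 10:40 AM UTC.
Add 14 hours 17 minutes leg 4 → 12:57 AM UTC (Sep 17).
San Francisco is UTC−7:00, so local arrival = 12:57 AM − 7:00 = 5:57 PM on Sep 16.

5:57 PM on September 16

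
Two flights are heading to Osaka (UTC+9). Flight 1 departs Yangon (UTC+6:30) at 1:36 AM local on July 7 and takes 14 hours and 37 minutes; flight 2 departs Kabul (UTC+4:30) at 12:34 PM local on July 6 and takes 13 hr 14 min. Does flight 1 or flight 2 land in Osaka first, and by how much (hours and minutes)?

the second, by 12 hours 25 minutes

Flight 1 in UTC: 1:36 AM − 6:30 = 7:06 PM on Jul 6.
+14 hours and 37 minutes → arrive 9:43 AM UTC on Jul 7.
Flight 2 in UTC: 12:34 PM − 4:30 = 8:04 AM on Jul 6.
+13 hours 14 minutes → arrive 9:18 PM UTC on Jul 6.
Flight 2 lands earlier by 12 hours 25 minutes.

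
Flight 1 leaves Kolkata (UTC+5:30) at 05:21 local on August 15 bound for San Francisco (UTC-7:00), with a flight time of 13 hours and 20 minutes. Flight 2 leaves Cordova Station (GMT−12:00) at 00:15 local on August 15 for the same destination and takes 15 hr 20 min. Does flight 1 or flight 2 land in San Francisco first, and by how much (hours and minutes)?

the first, by 14 hours 24 minutes

Flight 1 in UTC: 05:21 − 5:30 = 23:51 on Aug 14.
+13 hours 20 minutes → arrive 13:11 UTC on Aug 15.
Flight 2 in UTC: 00:15 + 12:00 = 12:15 on Aug 15.
+15 hours 20 minutes → arrive 03:35 UTC on Aug 16.
Flight 1 lands earlier by 14 hours 24 minutes.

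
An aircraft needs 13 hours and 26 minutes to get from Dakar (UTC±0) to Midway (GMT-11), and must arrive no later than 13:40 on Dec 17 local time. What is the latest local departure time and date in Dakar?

11:14 on Dec 17

Target arrival in UTC: 13:40 + 11:00 = 00:40 on Dec 18.
Subtract 13 hours and 26 minutes → departure 11:14 UTC on Dec 17.
Dakar is UTC+0, so departure is 11:14 on Dec 17.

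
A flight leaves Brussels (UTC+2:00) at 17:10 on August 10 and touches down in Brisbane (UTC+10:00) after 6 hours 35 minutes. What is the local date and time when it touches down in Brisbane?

Convert departure to UTC: 17:10 − 2:00 = 15:10 UTC on Aug 10.
Add 6 hours 35 minutes travel time → 21:45 UTC.
Brisbane is UTC+10:00, so local arrival = 21:45 + 10:00 = 07:45 on Aug 11.

07:45 on August 11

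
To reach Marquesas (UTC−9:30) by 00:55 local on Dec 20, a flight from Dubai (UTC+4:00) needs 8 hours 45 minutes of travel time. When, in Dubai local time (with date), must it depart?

Target arrival in UTC: 00:55 + 9:30 = 10:25 on Dec 20.
Subtract 8 hours 45 minutes → departure 01:40 UTC on Dec 20.
Dubai is UTC+4:00: 01:40 + 4:00 = 05:40 on Dec 20.

05:40 on December 20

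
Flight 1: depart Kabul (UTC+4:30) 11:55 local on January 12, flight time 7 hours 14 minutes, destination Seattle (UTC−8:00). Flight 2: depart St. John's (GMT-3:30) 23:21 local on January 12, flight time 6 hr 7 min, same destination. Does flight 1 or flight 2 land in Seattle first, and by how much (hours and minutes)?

the first, by 18 hours 19 minutes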